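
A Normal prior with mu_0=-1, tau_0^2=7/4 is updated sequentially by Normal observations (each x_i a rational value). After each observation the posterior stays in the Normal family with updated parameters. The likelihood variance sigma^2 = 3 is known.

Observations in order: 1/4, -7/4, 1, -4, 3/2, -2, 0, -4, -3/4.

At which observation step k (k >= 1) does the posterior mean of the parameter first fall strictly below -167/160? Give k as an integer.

k = 4

obs 1: x=1/4 → posterior Normal(-41/76, 21/19)
obs 2: x=-7/4 → posterior Normal(-45/52, 21/26)
obs 3: x=1 → posterior Normal(-31/66, 7/11)
obs 4: x=-4 → posterior Normal(-87/80, 21/40)
obs 5: x=3/2 → posterior Normal(-33/47, 21/47)
obs 6: x=-2 → posterior Normal(-47/54, 7/18)
obs 7: x=0 → posterior Normal(-47/61, 21/61)
obs 8: x=-4 → posterior Normal(-75/68, 21/68)
obs 9: x=-3/4 → posterior Normal(-107/100, 7/25)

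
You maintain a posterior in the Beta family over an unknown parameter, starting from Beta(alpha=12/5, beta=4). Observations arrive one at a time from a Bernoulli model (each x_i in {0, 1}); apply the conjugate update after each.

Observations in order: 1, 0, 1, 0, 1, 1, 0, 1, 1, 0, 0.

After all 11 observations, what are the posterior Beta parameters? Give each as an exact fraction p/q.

obs 1: x=1 → posterior Beta(17/5, 4)
obs 2: x=0 → posterior Beta(17/5, 5)
obs 3: x=1 → posterior Beta(22/5, 5)
obs 4: x=0 → posterior Beta(22/5, 6)
obs 5: x=1 → posterior Beta(27/5, 6)
obs 6: x=1 → posterior Beta(32/5, 6)
obs 7: x=0 → posterior Beta(32/5, 7)
obs 8: x=1 → posterior Beta(37/5, 7)
obs 9: x=1 → posterior Beta(42/5, 7)
obs 10: x=0 → posterior Beta(42/5, 8)
obs 11: x=0 → posterior Beta(42/5, 9)

alpha=42/5, beta=9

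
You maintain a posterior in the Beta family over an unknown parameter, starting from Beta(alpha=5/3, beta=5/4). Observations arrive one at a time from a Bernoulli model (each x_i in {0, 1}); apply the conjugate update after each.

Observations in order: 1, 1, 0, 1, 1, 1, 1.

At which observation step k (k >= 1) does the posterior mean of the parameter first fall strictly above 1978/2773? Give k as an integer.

obs 1: x=1 → posterior Beta(8/3, 5/4)
obs 2: x=1 → posterior Beta(11/3, 5/4)
obs 3: x=0 → posterior Beta(11/3, 9/4)
obs 4: x=1 → posterior Beta(14/3, 9/4)
obs 5: x=1 → posterior Beta(17/3, 9/4)
obs 6: x=1 → posterior Beta(20/3, 9/4)
obs 7: x=1 → posterior Beta(23/3, 9/4)

k = 2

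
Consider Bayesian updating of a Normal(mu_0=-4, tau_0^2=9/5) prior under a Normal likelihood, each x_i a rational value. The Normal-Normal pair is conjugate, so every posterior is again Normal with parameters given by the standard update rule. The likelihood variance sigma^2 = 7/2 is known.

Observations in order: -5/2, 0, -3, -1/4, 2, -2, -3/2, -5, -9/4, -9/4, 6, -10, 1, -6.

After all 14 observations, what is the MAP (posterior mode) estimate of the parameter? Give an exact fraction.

obs 1: x=-5/2 → posterior Normal(-185/53, 63/53)
obs 2: x=0 → posterior Normal(-185/71, 63/71)
obs 3: x=-3 → posterior Normal(-239/89, 63/89)
obs 4: x=-1/4 → posterior Normal(-487/214, 63/107)
obs 5: x=2 → posterior Normal(-83/50, 63/125)
obs 6: x=-2 → posterior Normal(-487/286, 63/143)
obs 7: x=-3/2 → posterior Normal(-541/322, 9/23)
obs 8: x=-5 → posterior Normal(-721/358, 63/179)
obs 9: x=-9/4 → posterior Normal(-401/197, 63/197)
obs 10: x=-9/4 → posterior Normal(-883/430, 63/215)
obs 11: x=6 → posterior Normal(-667/466, 63/233)
obs 12: x=-10 → posterior Normal(-1027/502, 63/251)
obs 13: x=1 → posterior Normal(-991/538, 63/269)
obs 14: x=-6 → posterior Normal(-1207/574, 9/41)

-1207/574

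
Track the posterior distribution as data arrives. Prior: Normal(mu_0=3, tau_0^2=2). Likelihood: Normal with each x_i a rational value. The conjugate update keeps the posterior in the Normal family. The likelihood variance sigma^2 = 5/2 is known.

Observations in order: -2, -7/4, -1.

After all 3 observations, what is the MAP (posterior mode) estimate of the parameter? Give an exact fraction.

-4/17

obs 1: x=-2 → posterior Normal(7/9, 10/9)
obs 2: x=-7/4 → posterior Normal(0, 10/13)
obs 3: x=-1 → posterior Normal(-4/17, 10/17)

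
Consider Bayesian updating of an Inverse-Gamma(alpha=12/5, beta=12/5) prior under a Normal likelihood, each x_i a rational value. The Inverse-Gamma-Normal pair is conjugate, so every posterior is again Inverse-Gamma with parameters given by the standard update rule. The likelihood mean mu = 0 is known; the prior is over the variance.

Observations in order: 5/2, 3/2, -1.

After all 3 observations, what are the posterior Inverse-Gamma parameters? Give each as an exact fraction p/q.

obs 1: x=5/2 → posterior Inverse-Gamma(29/10, 221/40)
obs 2: x=3/2 → posterior Inverse-Gamma(17/5, 133/20)
obs 3: x=-1 → posterior Inverse-Gamma(39/10, 143/20)

alpha=39/10, beta=143/20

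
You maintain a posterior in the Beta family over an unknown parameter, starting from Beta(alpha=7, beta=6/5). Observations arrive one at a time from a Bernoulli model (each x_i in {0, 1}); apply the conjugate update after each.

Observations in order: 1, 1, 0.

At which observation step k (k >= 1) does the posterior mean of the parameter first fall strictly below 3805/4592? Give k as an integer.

k = 3

obs 1: x=1 → posterior Beta(8, 6/5)
obs 2: x=1 → posterior Beta(9, 6/5)
obs 3: x=0 → posterior Beta(9, 11/5)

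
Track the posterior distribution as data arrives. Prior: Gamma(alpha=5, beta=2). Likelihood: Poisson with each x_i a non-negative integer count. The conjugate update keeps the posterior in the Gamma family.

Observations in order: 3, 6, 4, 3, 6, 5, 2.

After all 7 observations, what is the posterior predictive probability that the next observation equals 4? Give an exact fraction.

obs 1: x=3 → posterior Gamma(8, 3)
obs 2: x=6 → posterior Gamma(14, 4)
obs 3: x=4 → posterior Gamma(18, 5)
obs 4: x=3 → posterior Gamma(21, 6)
obs 5: x=6 → posterior Gamma(27, 7)
obs 6: x=5 → posterior Gamma(32, 8)
obs 7: x=2 → posterior Gamma(34, 9)

3673797896161747590197487818245331049/20000000000000000000000000000000000000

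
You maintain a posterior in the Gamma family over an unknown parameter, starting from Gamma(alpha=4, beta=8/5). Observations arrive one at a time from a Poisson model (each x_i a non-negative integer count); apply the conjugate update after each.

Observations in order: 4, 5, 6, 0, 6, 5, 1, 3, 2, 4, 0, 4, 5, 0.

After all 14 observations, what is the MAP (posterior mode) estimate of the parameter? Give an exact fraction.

40/13

obs 1: x=4 → posterior Gamma(8, 13/5)
obs 2: x=5 → posterior Gamma(13, 18/5)
obs 3: x=6 → posterior Gamma(19, 23/5)
obs 4: x=0 → posterior Gamma(19, 28/5)
obs 5: x=6 → posterior Gamma(25, 33/5)
obs 6: x=5 → posterior Gamma(30, 38/5)
obs 7: x=1 → posterior Gamma(31, 43/5)
obs 8: x=3 → posterior Gamma(34, 48/5)
obs 9: x=2 → posterior Gamma(36, 53/5)
obs 10: x=4 → posterior Gamma(40, 58/5)
obs 11: x=0 → posterior Gamma(40, 63/5)
obs 12: x=4 → posterior Gamma(44, 68/5)
obs 13: x=5 → posterior Gamma(49, 73/5)
obs 14: x=0 → posterior Gamma(49, 78/5)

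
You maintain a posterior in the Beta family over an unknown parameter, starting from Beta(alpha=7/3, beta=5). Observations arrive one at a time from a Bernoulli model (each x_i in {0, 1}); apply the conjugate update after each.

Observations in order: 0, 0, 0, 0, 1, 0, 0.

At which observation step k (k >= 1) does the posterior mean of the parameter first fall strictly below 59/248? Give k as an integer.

obs 1: x=0 → posterior Beta(7/3, 6)
obs 2: x=0 → posterior Beta(7/3, 7)
obs 3: x=0 → posterior Beta(7/3, 8)
obs 4: x=0 → posterior Beta(7/3, 9)
obs 5: x=1 → posterior Beta(10/3, 9)
obs 6: x=0 → posterior Beta(10/3, 10)
obs 7: x=0 → posterior Beta(10/3, 11)

k = 3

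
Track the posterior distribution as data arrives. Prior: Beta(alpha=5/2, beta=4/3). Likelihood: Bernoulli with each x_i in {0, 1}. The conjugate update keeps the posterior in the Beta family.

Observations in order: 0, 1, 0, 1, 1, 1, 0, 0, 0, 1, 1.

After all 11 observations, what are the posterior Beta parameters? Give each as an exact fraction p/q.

obs 1: x=0 → posterior Beta(5/2, 7/3)
obs 2: x=1 → posterior Beta(7/2, 7/3)
obs 3: x=0 → posterior Beta(7/2, 10/3)
obs 4: x=1 → posterior Beta(9/2, 10/3)
obs 5: x=1 → posterior Beta(11/2, 10/3)
obs 6: x=1 → posterior Beta(13/2, 10/3)
obs 7: x=0 → posterior Beta(13/2, 13/3)
obs 8: x=0 → posterior Beta(13/2, 16/3)
obs 9: x=0 → posterior Beta(13/2, 19/3)
obs 10: x=1 → posterior Beta(15/2, 19/3)
obs 11: x=1 → posterior Beta(17/2, 19/3)

alpha=17/2, beta=19/3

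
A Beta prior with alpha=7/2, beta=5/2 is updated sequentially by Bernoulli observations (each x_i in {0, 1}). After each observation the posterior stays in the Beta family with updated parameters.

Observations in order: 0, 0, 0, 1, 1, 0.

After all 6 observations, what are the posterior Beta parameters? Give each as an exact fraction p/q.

alpha=11/2, beta=13/2

obs 1: x=0 → posterior Beta(7/2, 7/2)
obs 2: x=0 → posterior Beta(7/2, 9/2)
obs 3: x=0 → posterior Beta(7/2, 11/2)
obs 4: x=1 → posterior Beta(9/2, 11/2)
obs 5: x=1 → posterior Beta(11/2, 11/2)
obs 6: x=0 → posterior Beta(11/2, 13/2)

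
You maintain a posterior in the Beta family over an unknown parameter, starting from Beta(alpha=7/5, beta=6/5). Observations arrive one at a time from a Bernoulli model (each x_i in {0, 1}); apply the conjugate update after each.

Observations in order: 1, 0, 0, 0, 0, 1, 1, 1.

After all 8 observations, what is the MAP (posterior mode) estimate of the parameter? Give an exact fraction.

obs 1: x=1 → posterior Beta(12/5, 6/5)
obs 2: x=0 → posterior Beta(12/5, 11/5)
obs 3: x=0 → posterior Beta(12/5, 16/5)
obs 4: x=0 → posterior Beta(12/5, 21/5)
obs 5: x=0 → posterior Beta(12/5, 26/5)
obs 6: x=1 → posterior Beta(17/5, 26/5)
obs 7: x=1 → posterior Beta(22/5, 26/5)
obs 8: x=1 → posterior Beta(27/5, 26/5)

22/43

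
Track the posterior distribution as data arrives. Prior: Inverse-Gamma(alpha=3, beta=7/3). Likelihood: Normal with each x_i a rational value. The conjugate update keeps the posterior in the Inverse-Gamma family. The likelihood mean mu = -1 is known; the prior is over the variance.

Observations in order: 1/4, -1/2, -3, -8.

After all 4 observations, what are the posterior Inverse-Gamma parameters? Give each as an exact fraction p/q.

obs 1: x=1/4 → posterior Inverse-Gamma(7/2, 299/96)
obs 2: x=-1/2 → posterior Inverse-Gamma(4, 311/96)
obs 3: x=-3 → posterior Inverse-Gamma(9/2, 503/96)
obs 4: x=-8 → posterior Inverse-Gamma(5, 2855/96)

alpha=5, beta=2855/96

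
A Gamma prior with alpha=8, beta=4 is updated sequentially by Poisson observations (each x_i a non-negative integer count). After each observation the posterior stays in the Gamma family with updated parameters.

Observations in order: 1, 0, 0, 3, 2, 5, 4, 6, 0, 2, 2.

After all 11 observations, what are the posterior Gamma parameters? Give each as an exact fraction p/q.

obs 1: x=1 → posterior Gamma(9, 5)
obs 2: x=0 → posterior Gamma(9, 6)
obs 3: x=0 → posterior Gamma(9, 7)
obs 4: x=3 → posterior Gamma(12, 8)
obs 5: x=2 → posterior Gamma(14, 9)
obs 6: x=5 → posterior Gamma(19, 10)
obs 7: x=4 → posterior Gamma(23, 11)
obs 8: x=6 → posterior Gamma(29, 12)
obs 9: x=0 → posterior Gamma(29, 13)
obs 10: x=2 → posterior Gamma(31, 14)
obs 11: x=2 → posterior Gamma(33, 15)

alpha=33, beta=15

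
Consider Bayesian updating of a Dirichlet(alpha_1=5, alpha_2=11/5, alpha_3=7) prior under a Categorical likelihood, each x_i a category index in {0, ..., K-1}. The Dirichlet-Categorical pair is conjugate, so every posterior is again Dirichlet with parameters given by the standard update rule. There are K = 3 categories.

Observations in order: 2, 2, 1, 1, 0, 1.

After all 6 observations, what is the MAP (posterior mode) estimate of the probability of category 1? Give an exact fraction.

21/86

obs 1: x=2 → posterior Dirichlet(5, 11/5, 8)
obs 2: x=2 → posterior Dirichlet(5, 11/5, 9)
obs 3: x=1 → posterior Dirichlet(5, 16/5, 9)
obs 4: x=1 → posterior Dirichlet(5, 21/5, 9)
obs 5: x=0 → posterior Dirichlet(6, 21/5, 9)
obs 6: x=1 → posterior Dirichlet(6, 26/5, 9)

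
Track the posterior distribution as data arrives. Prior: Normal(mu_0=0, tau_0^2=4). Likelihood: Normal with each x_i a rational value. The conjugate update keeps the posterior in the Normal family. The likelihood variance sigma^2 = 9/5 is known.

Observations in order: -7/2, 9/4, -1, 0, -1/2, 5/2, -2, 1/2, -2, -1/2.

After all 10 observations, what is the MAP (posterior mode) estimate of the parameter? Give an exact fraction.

obs 1: x=-7/2 → posterior Normal(-70/29, 36/29)
obs 2: x=9/4 → posterior Normal(-25/49, 36/49)
obs 3: x=-1 → posterior Normal(-15/23, 12/23)
obs 4: x=0 → posterior Normal(-45/89, 36/89)
obs 5: x=-1/2 → posterior Normal(-55/109, 36/109)
obs 6: x=5/2 → posterior Normal(-5/129, 12/43)
obs 7: x=-2 → posterior Normal(-45/149, 36/149)
obs 8: x=1/2 → posterior Normal(-35/169, 36/169)
obs 9: x=-2 → posterior Normal(-25/63, 4/21)
obs 10: x=-1/2 → posterior Normal(-85/209, 36/209)

-85/209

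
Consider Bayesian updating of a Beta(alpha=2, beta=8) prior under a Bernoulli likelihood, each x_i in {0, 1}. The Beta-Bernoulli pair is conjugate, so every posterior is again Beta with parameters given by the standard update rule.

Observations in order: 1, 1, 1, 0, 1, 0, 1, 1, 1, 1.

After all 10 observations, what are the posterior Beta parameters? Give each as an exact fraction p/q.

obs 1: x=1 → posterior Beta(3, 8)
obs 2: x=1 → posterior Beta(4, 8)
obs 3: x=1 → posterior Beta(5, 8)
obs 4: x=0 → posterior Beta(5, 9)
obs 5: x=1 → posterior Beta(6, 9)
obs 6: x=0 → posterior Beta(6, 10)
obs 7: x=1 → posterior Beta(7, 10)
obs 8: x=1 → posterior Beta(8, 10)
obs 9: x=1 → posterior Beta(9, 10)
obs 10: x=1 → posterior Beta(10, 10)

alpha=10, beta=10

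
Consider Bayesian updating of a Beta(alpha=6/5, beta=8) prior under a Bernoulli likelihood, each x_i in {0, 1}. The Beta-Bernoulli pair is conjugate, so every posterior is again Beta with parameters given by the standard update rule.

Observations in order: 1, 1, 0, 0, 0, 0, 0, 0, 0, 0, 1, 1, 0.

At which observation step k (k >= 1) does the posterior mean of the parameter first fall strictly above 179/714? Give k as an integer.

obs 1: x=1 → posterior Beta(11/5, 8)
obs 2: x=1 → posterior Beta(16/5, 8)
obs 3: x=0 → posterior Beta(16/5, 9)
obs 4: x=0 → posterior Beta(16/5, 10)
obs 5: x=0 → posterior Beta(16/5, 11)
obs 6: x=0 → posterior Beta(16/5, 12)
obs 7: x=0 → posterior Beta(16/5, 13)
obs 8: x=0 → posterior Beta(16/5, 14)
obs 9: x=0 → posterior Beta(16/5, 15)
obs 10: x=0 → posterior Beta(16/5, 16)
obs 11: x=1 → posterior Beta(21/5, 16)
obs 12: x=1 → posterior Beta(26/5, 16)
obs 13: x=0 → posterior Beta(26/5, 17)

k = 2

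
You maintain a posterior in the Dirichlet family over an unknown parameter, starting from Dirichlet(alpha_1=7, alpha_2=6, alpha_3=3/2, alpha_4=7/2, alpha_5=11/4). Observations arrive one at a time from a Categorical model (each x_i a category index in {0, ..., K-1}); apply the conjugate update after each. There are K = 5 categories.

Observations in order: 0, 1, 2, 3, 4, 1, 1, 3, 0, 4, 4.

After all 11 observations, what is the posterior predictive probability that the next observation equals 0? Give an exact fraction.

36/127

obs 1: x=0 → posterior Dirichlet(8, 6, 3/2, 7/2, 11/4)
obs 2: x=1 → posterior Dirichlet(8, 7, 3/2, 7/2, 11/4)
obs 3: x=2 → posterior Dirichlet(8, 7, 5/2, 7/2, 11/4)
obs 4: x=3 → posterior Dirichlet(8, 7, 5/2, 9/2, 11/4)
obs 5: x=4 → posterior Dirichlet(8, 7, 5/2, 9/2, 15/4)
obs 6: x=1 → posterior Dirichlet(8, 8, 5/2, 9/2, 15/4)
obs 7: x=1 → posterior Dirichlet(8, 9, 5/2, 9/2, 15/4)
obs 8: x=3 → posterior Dirichlet(8, 9, 5/2, 11/2, 15/4)
obs 9: x=0 → posterior Dirichlet(9, 9, 5/2, 11/2, 15/4)
obs 10: x=4 → posterior Dirichlet(9, 9, 5/2, 11/2, 19/4)
obs 11: x=4 → posterior Dirichlet(9, 9, 5/2, 11/2, 23/4)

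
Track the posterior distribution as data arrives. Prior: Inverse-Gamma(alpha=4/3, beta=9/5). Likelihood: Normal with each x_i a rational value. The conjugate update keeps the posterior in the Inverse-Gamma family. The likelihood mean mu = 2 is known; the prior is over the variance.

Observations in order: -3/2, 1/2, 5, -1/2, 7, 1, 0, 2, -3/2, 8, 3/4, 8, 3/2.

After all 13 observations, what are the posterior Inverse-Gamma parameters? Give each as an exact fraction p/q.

alpha=47/6, beta=11953/160

obs 1: x=-3/2 → posterior Inverse-Gamma(11/6, 317/40)
obs 2: x=1/2 → posterior Inverse-Gamma(7/3, 181/20)
obs 3: x=5 → posterior Inverse-Gamma(17/6, 271/20)
obs 4: x=-1/2 → posterior Inverse-Gamma(10/3, 667/40)
obs 5: x=7 → posterior Inverse-Gamma(23/6, 1167/40)
obs 6: x=1 → posterior Inverse-Gamma(13/3, 1187/40)
obs 7: x=0 → posterior Inverse-Gamma(29/6, 1267/40)
obs 8: x=2 → posterior Inverse-Gamma(16/3, 1267/40)
obs 9: x=-3/2 → posterior Inverse-Gamma(35/6, 189/5)
obs 10: x=8 → posterior Inverse-Gamma(19/3, 279/5)
obs 11: x=3/4 → posterior Inverse-Gamma(41/6, 9053/160)
obs 12: x=8 → posterior Inverse-Gamma(22/3, 11933/160)
obs 13: x=3/2 → posterior Inverse-Gamma(47/6, 11953/160)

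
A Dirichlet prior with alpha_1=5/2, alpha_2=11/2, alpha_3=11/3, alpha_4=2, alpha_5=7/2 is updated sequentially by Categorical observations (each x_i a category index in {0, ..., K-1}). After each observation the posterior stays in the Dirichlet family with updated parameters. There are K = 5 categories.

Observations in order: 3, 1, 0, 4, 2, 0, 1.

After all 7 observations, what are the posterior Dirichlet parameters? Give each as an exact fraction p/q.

alpha_1=9/2, alpha_2=15/2, alpha_3=14/3, alpha_4=3, alpha_5=9/2

obs 1: x=3 → posterior Dirichlet(5/2, 11/2, 11/3, 3, 7/2)
obs 2: x=1 → posterior Dirichlet(5/2, 13/2, 11/3, 3, 7/2)
obs 3: x=0 → posterior Dirichlet(7/2, 13/2, 11/3, 3, 7/2)
obs 4: x=4 → posterior Dirichlet(7/2, 13/2, 11/3, 3, 9/2)
obs 5: x=2 → posterior Dirichlet(7/2, 13/2, 14/3, 3, 9/2)
obs 6: x=0 → posterior Dirichlet(9/2, 13/2, 14/3, 3, 9/2)
obs 7: x=1 → posterior Dirichlet(9/2, 15/2, 14/3, 3, 9/2)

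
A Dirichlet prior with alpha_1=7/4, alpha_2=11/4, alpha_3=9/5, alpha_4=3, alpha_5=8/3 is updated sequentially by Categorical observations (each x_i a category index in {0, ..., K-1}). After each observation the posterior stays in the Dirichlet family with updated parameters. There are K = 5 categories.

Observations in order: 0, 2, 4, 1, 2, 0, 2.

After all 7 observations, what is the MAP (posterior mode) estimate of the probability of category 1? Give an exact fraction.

obs 1: x=0 → posterior Dirichlet(11/4, 11/4, 9/5, 3, 8/3)
obs 2: x=2 → posterior Dirichlet(11/4, 11/4, 14/5, 3, 8/3)
obs 3: x=4 → posterior Dirichlet(11/4, 11/4, 14/5, 3, 11/3)
obs 4: x=1 → posterior Dirichlet(11/4, 15/4, 14/5, 3, 11/3)
obs 5: x=2 → posterior Dirichlet(11/4, 15/4, 19/5, 3, 11/3)
obs 6: x=0 → posterior Dirichlet(15/4, 15/4, 19/5, 3, 11/3)
obs 7: x=2 → posterior Dirichlet(15/4, 15/4, 24/5, 3, 11/3)

165/838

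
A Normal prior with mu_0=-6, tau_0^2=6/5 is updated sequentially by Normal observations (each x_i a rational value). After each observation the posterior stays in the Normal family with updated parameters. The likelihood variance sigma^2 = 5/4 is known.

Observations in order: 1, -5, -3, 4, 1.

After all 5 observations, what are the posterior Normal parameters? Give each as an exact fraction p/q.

obs 1: x=1 → posterior Normal(-18/7, 30/49)
obs 2: x=-5 → posterior Normal(-246/73, 30/73)
obs 3: x=-3 → posterior Normal(-318/97, 30/97)
obs 4: x=4 → posterior Normal(-222/121, 30/121)
obs 5: x=1 → posterior Normal(-198/145, 6/29)

mu_0=-198/145, tau_0^2=6/29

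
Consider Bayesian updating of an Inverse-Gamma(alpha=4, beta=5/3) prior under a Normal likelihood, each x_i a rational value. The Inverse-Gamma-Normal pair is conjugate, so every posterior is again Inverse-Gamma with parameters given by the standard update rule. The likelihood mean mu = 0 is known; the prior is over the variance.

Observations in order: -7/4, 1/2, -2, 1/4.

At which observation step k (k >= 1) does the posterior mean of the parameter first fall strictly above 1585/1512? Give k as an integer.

obs 1: x=-7/4 → posterior Inverse-Gamma(9/2, 307/96)
obs 2: x=1/2 → posterior Inverse-Gamma(5, 319/96)
obs 3: x=-2 → posterior Inverse-Gamma(11/2, 511/96)
obs 4: x=1/4 → posterior Inverse-Gamma(6, 257/48)

k = 3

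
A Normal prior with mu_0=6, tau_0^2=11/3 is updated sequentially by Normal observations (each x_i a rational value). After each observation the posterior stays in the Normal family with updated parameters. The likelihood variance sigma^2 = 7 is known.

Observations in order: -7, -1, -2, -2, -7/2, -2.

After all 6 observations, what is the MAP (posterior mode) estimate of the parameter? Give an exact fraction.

obs 1: x=-7 → posterior Normal(49/32, 77/32)
obs 2: x=-1 → posterior Normal(38/43, 77/43)
obs 3: x=-2 → posterior Normal(8/27, 77/54)
obs 4: x=-2 → posterior Normal(-6/65, 77/65)
obs 5: x=-7/2 → posterior Normal(-89/152, 77/76)
obs 6: x=-2 → posterior Normal(-133/174, 77/87)

-133/174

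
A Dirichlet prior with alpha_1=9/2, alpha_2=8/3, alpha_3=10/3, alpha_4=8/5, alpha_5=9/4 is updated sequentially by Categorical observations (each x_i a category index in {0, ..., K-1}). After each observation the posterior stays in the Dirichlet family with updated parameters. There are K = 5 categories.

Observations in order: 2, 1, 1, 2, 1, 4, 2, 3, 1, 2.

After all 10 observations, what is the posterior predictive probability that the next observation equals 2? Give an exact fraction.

440/1461

obs 1: x=2 → posterior Dirichlet(9/2, 8/3, 13/3, 8/5, 9/4)
obs 2: x=1 → posterior Dirichlet(9/2, 11/3, 13/3, 8/5, 9/4)
obs 3: x=1 → posterior Dirichlet(9/2, 14/3, 13/3, 8/5, 9/4)
obs 4: x=2 → posterior Dirichlet(9/2, 14/3, 16/3, 8/5, 9/4)
obs 5: x=1 → posterior Dirichlet(9/2, 17/3, 16/3, 8/5, 9/4)
obs 6: x=4 → posterior Dirichlet(9/2, 17/3, 16/3, 8/5, 13/4)
obs 7: x=2 → posterior Dirichlet(9/2, 17/3, 19/3, 8/5, 13/4)
obs 8: x=3 → posterior Dirichlet(9/2, 17/3, 19/3, 13/5, 13/4)
obs 9: x=1 → posterior Dirichlet(9/2, 20/3, 19/3, 13/5, 13/4)
obs 10: x=2 → posterior Dirichlet(9/2, 20/3, 22/3, 13/5, 13/4)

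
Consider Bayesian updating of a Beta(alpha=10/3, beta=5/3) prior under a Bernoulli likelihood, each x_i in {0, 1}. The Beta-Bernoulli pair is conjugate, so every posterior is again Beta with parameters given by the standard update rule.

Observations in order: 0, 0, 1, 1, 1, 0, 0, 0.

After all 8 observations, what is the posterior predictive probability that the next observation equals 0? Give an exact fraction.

20/39

obs 1: x=0 → posterior Beta(10/3, 8/3)
obs 2: x=0 → posterior Beta(10/3, 11/3)
obs 3: x=1 → posterior Beta(13/3, 11/3)
obs 4: x=1 → posterior Beta(16/3, 11/3)
obs 5: x=1 → posterior Beta(19/3, 11/3)
obs 6: x=0 → posterior Beta(19/3, 14/3)
obs 7: x=0 → posterior Beta(19/3, 17/3)
obs 8: x=0 → posterior Beta(19/3, 20/3)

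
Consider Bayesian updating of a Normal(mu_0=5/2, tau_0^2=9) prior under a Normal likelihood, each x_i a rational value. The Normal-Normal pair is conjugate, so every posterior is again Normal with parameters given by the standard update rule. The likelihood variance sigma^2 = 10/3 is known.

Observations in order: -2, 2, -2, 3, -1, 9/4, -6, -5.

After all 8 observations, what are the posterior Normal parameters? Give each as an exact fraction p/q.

mu_0=-845/904, tau_0^2=45/113

obs 1: x=-2 → posterior Normal(-29/37, 90/37)
obs 2: x=2 → posterior Normal(25/64, 45/32)
obs 3: x=-2 → posterior Normal(-29/91, 90/91)
obs 4: x=3 → posterior Normal(26/59, 45/59)
obs 5: x=-1 → posterior Normal(5/29, 18/29)
obs 6: x=9/4 → posterior Normal(343/688, 45/86)
obs 7: x=-6 → posterior Normal(-305/796, 90/199)
obs 8: x=-5 → posterior Normal(-845/904, 45/113)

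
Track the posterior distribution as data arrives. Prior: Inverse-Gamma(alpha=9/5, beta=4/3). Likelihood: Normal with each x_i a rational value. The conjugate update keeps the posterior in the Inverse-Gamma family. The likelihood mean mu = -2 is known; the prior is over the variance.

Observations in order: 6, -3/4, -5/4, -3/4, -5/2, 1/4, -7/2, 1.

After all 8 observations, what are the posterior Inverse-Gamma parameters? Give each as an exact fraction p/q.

obs 1: x=6 → posterior Inverse-Gamma(23/10, 100/3)
obs 2: x=-3/4 → posterior Inverse-Gamma(14/5, 3275/96)
obs 3: x=-5/4 → posterior Inverse-Gamma(33/10, 1651/48)
obs 4: x=-3/4 → posterior Inverse-Gamma(19/5, 3377/96)
obs 5: x=-5/2 → posterior Inverse-Gamma(43/10, 3389/96)
obs 6: x=1/4 → posterior Inverse-Gamma(24/5, 227/6)
obs 7: x=-7/2 → posterior Inverse-Gamma(53/10, 935/24)
obs 8: x=1 → posterior Inverse-Gamma(29/5, 1043/24)

alpha=29/5, beta=1043/24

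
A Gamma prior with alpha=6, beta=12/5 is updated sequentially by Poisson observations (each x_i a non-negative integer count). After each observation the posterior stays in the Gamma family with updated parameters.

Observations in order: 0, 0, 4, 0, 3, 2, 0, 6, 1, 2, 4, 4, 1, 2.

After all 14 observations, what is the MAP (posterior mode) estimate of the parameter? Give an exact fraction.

obs 1: x=0 → posterior Gamma(6, 17/5)
obs 2: x=0 → posterior Gamma(6, 22/5)
obs 3: x=4 → posterior Gamma(10, 27/5)
obs 4: x=0 → posterior Gamma(10, 32/5)
obs 5: x=3 → posterior Gamma(13, 37/5)
obs 6: x=2 → posterior Gamma(15, 42/5)
obs 7: x=0 → posterior Gamma(15, 47/5)
obs 8: x=6 → posterior Gamma(21, 52/5)
obs 9: x=1 → posterior Gamma(22, 57/5)
obs 10: x=2 → posterior Gamma(24, 62/5)
obs 11: x=4 → posterior Gamma(28, 67/5)
obs 12: x=4 → posterior Gamma(32, 72/5)
obs 13: x=1 → posterior Gamma(33, 77/5)
obs 14: x=2 → posterior Gamma(35, 82/5)

85/41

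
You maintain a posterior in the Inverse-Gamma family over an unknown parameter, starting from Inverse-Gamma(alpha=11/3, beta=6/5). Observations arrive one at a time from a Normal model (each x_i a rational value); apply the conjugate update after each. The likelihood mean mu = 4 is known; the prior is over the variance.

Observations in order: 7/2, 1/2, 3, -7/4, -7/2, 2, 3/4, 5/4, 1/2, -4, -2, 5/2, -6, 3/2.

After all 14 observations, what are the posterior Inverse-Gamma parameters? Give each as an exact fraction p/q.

alpha=32/3, beta=27847/160

obs 1: x=7/2 → posterior Inverse-Gamma(25/6, 53/40)
obs 2: x=1/2 → posterior Inverse-Gamma(14/3, 149/20)
obs 3: x=3 → posterior Inverse-Gamma(31/6, 159/20)
obs 4: x=-7/4 → posterior Inverse-Gamma(17/3, 3917/160)
obs 5: x=-7/2 → posterior Inverse-Gamma(37/6, 8417/160)
obs 6: x=2 → posterior Inverse-Gamma(20/3, 8737/160)
obs 7: x=3/4 → posterior Inverse-Gamma(43/6, 4791/80)
obs 8: x=5/4 → posterior Inverse-Gamma(23/3, 10187/160)
obs 9: x=1/2 → posterior Inverse-Gamma(49/6, 11167/160)
obs 10: x=-4 → posterior Inverse-Gamma(26/3, 16287/160)
obs 11: x=-2 → posterior Inverse-Gamma(55/6, 19167/160)
obs 12: x=5/2 → posterior Inverse-Gamma(29/3, 19347/160)
obs 13: x=-6 → posterior Inverse-Gamma(61/6, 27347/160)
obs 14: x=3/2 → posterior Inverse-Gamma(32/3, 27847/160)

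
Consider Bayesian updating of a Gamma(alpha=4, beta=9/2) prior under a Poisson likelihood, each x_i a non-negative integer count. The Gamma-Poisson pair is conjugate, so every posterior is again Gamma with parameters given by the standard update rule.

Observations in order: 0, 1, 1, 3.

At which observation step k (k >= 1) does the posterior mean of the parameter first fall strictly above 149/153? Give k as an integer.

obs 1: x=0 → posterior Gamma(4, 11/2)
obs 2: x=1 → posterior Gamma(5, 13/2)
obs 3: x=1 → posterior Gamma(6, 15/2)
obs 4: x=3 → posterior Gamma(9, 17/2)

k = 4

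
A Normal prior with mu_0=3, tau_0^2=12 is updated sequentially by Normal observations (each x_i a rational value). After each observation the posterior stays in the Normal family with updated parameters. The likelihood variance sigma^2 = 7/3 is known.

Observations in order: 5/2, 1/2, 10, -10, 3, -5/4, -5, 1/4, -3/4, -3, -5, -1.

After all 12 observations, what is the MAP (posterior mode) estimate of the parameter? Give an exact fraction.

obs 1: x=5/2 → posterior Normal(111/43, 84/43)
obs 2: x=1/2 → posterior Normal(129/79, 84/79)
obs 3: x=10 → posterior Normal(489/115, 84/115)
obs 4: x=-10 → posterior Normal(129/151, 84/151)
obs 5: x=3 → posterior Normal(237/187, 84/187)
obs 6: x=-5/4 → posterior Normal(192/223, 84/223)
obs 7: x=-5 → posterior Normal(12/259, 12/37)
obs 8: x=1/4 → posterior Normal(21/295, 84/295)
obs 9: x=-3/4 → posterior Normal(-6/331, 84/331)
obs 10: x=-3 → posterior Normal(-114/367, 84/367)
obs 11: x=-5 → posterior Normal(-294/403, 84/403)
obs 12: x=-1 → posterior Normal(-330/439, 84/439)

-330/439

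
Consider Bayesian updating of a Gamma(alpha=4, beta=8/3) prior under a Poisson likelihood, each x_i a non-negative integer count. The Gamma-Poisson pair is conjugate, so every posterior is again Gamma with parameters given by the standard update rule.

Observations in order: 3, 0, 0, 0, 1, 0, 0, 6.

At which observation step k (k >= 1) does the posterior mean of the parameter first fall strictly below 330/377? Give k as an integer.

k = 7

obs 1: x=3 → posterior Gamma(7, 11/3)
obs 2: x=0 → posterior Gamma(7, 14/3)
obs 3: x=0 → posterior Gamma(7, 17/3)
obs 4: x=0 → posterior Gamma(7, 20/3)
obs 5: x=1 → posterior Gamma(8, 23/3)
obs 6: x=0 → posterior Gamma(8, 26/3)
obs 7: x=0 → posterior Gamma(8, 29/3)
obs 8: x=6 → posterior Gamma(14, 32/3)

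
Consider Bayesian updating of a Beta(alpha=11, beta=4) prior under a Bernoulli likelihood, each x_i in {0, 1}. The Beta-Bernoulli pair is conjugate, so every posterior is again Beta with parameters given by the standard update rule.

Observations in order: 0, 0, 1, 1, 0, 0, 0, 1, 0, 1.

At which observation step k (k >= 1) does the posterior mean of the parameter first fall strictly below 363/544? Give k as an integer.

k = 2

obs 1: x=0 → posterior Beta(11, 5)
obs 2: x=0 → posterior Beta(11, 6)
obs 3: x=1 → posterior Beta(12, 6)
obs 4: x=1 → posterior Beta(13, 6)
obs 5: x=0 → posterior Beta(13, 7)
obs 6: x=0 → posterior Beta(13, 8)
obs 7: x=0 → posterior Beta(13, 9)
obs 8: x=1 → posterior Beta(14, 9)
obs 9: x=0 → posterior Beta(14, 10)
obs 10: x=1 → posterior Beta(15, 10)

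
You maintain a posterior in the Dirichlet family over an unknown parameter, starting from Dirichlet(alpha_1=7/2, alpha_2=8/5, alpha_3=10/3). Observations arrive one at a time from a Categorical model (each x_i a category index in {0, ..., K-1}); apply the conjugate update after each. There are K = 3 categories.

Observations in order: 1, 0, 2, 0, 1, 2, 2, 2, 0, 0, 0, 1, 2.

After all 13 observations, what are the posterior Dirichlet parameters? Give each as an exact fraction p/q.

alpha_1=17/2, alpha_2=23/5, alpha_3=25/3

obs 1: x=1 → posterior Dirichlet(7/2, 13/5, 10/3)
obs 2: x=0 → posterior Dirichlet(9/2, 13/5, 10/3)
obs 3: x=2 → posterior Dirichlet(9/2, 13/5, 13/3)
obs 4: x=0 → posterior Dirichlet(11/2, 13/5, 13/3)
obs 5: x=1 → posterior Dirichlet(11/2, 18/5, 13/3)
obs 6: x=2 → posterior Dirichlet(11/2, 18/5, 16/3)
obs 7: x=2 → posterior Dirichlet(11/2, 18/5, 19/3)
obs 8: x=2 → posterior Dirichlet(11/2, 18/5, 22/3)
obs 9: x=0 → posterior Dirichlet(13/2, 18/5, 22/3)
obs 10: x=0 → posterior Dirichlet(15/2, 18/5, 22/3)
obs 11: x=0 → posterior Dirichlet(17/2, 18/5, 22/3)
obs 12: x=1 → posterior Dirichlet(17/2, 23/5, 22/3)
obs 13: x=2 → posterior Dirichlet(17/2, 23/5, 25/3)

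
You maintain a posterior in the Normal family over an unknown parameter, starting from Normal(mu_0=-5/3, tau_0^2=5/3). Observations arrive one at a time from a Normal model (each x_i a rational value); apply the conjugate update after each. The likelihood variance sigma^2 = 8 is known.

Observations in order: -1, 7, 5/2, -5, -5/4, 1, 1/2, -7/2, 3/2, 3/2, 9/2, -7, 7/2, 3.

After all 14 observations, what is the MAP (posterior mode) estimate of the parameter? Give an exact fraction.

obs 1: x=-1 → posterior Normal(-45/29, 40/29)
obs 2: x=7 → posterior Normal(-5/17, 20/17)
obs 3: x=5/2 → posterior Normal(5/78, 40/39)
obs 4: x=-5 → posterior Normal(-45/88, 10/11)
obs 5: x=-5/4 → posterior Normal(-115/196, 40/49)
obs 6: x=1 → posterior Normal(-95/216, 20/27)
obs 7: x=1/2 → posterior Normal(-85/236, 40/59)
obs 8: x=-7/2 → posterior Normal(-155/256, 5/8)
obs 9: x=3/2 → posterior Normal(-125/276, 40/69)
obs 10: x=3/2 → posterior Normal(-95/296, 20/37)
obs 11: x=9/2 → posterior Normal(-5/316, 40/79)
obs 12: x=-7 → posterior Normal(-145/336, 10/21)
obs 13: x=7/2 → posterior Normal(-75/356, 40/89)
obs 14: x=3 → posterior Normal(-15/376, 20/47)

-15/376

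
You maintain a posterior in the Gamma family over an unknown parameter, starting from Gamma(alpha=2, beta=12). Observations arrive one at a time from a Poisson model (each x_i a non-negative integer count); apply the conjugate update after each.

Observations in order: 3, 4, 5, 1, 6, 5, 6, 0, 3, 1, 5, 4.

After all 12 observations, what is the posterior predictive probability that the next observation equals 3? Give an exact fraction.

obs 1: x=3 → posterior Gamma(5, 13)
obs 2: x=4 → posterior Gamma(9, 14)
obs 3: x=5 → posterior Gamma(14, 15)
obs 4: x=1 → posterior Gamma(15, 16)
obs 5: x=6 → posterior Gamma(21, 17)
obs 6: x=5 → posterior Gamma(26, 18)
obs 7: x=6 → posterior Gamma(32, 19)
obs 8: x=0 → posterior Gamma(32, 20)
obs 9: x=3 → posterior Gamma(35, 21)
obs 10: x=1 → posterior Gamma(36, 22)
obs 11: x=5 → posterior Gamma(41, 23)
obs 12: x=4 → posterior Gamma(45, 24)

417304267224157072891188059183007636985848350068866700031538757632/2524354896707237777317531408904915934954260592348873615264892578125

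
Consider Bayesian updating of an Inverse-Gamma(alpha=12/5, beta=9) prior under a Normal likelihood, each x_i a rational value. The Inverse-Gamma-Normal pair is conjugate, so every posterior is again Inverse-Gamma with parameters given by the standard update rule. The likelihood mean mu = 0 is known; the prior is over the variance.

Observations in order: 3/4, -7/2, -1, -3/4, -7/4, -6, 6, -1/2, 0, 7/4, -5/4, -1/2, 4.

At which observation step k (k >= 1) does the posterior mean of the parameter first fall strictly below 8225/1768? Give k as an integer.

obs 1: x=3/4 → posterior Inverse-Gamma(29/10, 297/32)
obs 2: x=-7/2 → posterior Inverse-Gamma(17/5, 493/32)
obs 3: x=-1 → posterior Inverse-Gamma(39/10, 509/32)
obs 4: x=-3/4 → posterior Inverse-Gamma(22/5, 259/16)
obs 5: x=-7/4 → posterior Inverse-Gamma(49/10, 567/32)
obs 6: x=-6 → posterior Inverse-Gamma(27/5, 1143/32)
obs 7: x=6 → posterior Inverse-Gamma(59/10, 1719/32)
obs 8: x=-1/2 → posterior Inverse-Gamma(32/5, 1723/32)
obs 9: x=0 → posterior Inverse-Gamma(69/10, 1723/32)
obs 10: x=7/4 → posterior Inverse-Gamma(37/5, 443/8)
obs 11: x=-5/4 → posterior Inverse-Gamma(79/10, 1797/32)
obs 12: x=-1/2 → posterior Inverse-Gamma(42/5, 1801/32)
obs 13: x=4 → posterior Inverse-Gamma(89/10, 2057/32)

k = 5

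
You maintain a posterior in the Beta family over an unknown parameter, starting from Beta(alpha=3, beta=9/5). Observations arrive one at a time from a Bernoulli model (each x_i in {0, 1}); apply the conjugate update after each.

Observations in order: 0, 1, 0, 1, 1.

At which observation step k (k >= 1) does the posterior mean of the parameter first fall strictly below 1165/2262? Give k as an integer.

k = 3

obs 1: x=0 → posterior Beta(3, 14/5)
obs 2: x=1 → posterior Beta(4, 14/5)
obs 3: x=0 → posterior Beta(4, 19/5)
obs 4: x=1 → posterior Beta(5, 19/5)
obs 5: x=1 → posterior Beta(6, 19/5)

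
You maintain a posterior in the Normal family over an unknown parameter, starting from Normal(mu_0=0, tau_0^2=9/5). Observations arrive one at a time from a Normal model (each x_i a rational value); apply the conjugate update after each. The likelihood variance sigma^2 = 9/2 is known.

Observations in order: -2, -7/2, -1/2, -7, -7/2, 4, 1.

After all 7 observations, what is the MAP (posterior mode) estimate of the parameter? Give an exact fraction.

obs 1: x=-2 → posterior Normal(-4/7, 9/7)
obs 2: x=-7/2 → posterior Normal(-11/9, 1)
obs 3: x=-1/2 → posterior Normal(-12/11, 9/11)
obs 4: x=-7 → posterior Normal(-2, 9/13)
obs 5: x=-7/2 → posterior Normal(-11/5, 3/5)
obs 6: x=4 → posterior Normal(-25/17, 9/17)
obs 7: x=1 → posterior Normal(-23/19, 9/19)

-23/19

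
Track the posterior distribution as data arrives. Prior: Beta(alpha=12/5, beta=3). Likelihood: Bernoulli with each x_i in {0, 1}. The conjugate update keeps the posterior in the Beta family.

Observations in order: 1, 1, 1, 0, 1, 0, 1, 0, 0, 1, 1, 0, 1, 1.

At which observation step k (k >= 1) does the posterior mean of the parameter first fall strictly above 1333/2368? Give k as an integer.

k = 2

obs 1: x=1 → posterior Beta(17/5, 3)
obs 2: x=1 → posterior Beta(22/5, 3)
obs 3: x=1 → posterior Beta(27/5, 3)
obs 4: x=0 → posterior Beta(27/5, 4)
obs 5: x=1 → posterior Beta(32/5, 4)
obs 6: x=0 → posterior Beta(32/5, 5)
obs 7: x=1 → posterior Beta(37/5, 5)
obs 8: x=0 → posterior Beta(37/5, 6)
obs 9: x=0 → posterior Beta(37/5, 7)
obs 10: x=1 → posterior Beta(42/5, 7)
obs 11: x=1 → posterior Beta(47/5, 7)
obs 12: x=0 → posterior Beta(47/5, 8)
obs 13: x=1 → posterior Beta(52/5, 8)
obs 14: x=1 → posterior Beta(57/5, 8)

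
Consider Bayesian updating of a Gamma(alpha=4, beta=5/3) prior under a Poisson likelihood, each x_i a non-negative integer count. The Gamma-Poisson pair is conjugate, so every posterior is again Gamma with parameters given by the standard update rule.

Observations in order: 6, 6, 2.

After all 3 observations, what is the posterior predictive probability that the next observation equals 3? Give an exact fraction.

13139331132603398938951680/69091933913008732880827217

obs 1: x=6 → posterior Gamma(10, 8/3)
obs 2: x=6 → posterior Gamma(16, 11/3)
obs 3: x=2 → posterior Gamma(18, 14/3)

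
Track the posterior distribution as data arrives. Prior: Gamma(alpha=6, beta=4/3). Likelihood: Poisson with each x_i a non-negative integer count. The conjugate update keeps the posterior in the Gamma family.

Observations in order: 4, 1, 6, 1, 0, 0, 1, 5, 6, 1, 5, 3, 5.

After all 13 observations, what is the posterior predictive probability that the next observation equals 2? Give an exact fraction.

obs 1: x=4 → posterior Gamma(10, 7/3)
obs 2: x=1 → posterior Gamma(11, 10/3)
obs 3: x=6 → posterior Gamma(17, 13/3)
obs 4: x=1 → posterior Gamma(18, 16/3)
obs 5: x=0 → posterior Gamma(18, 19/3)
obs 6: x=0 → posterior Gamma(18, 22/3)
obs 7: x=1 → posterior Gamma(19, 25/3)
obs 8: x=5 → posterior Gamma(24, 28/3)
obs 9: x=6 → posterior Gamma(30, 31/3)
obs 10: x=1 → posterior Gamma(31, 34/3)
obs 11: x=5 → posterior Gamma(36, 37/3)
obs 12: x=3 → posterior Gamma(39, 40/3)
obs 13: x=5 → posterior Gamma(44, 43/3)

3322459945055153197450367862591276940406284000285851394991342473475574298455/15340173150397137115330216823820198949894085322539426640041329877182576590848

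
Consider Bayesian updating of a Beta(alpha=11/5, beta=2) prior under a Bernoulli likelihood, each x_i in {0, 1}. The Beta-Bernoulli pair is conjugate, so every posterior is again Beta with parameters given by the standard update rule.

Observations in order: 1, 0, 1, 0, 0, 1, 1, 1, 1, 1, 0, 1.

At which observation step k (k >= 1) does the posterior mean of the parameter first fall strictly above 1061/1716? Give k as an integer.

k = 9

obs 1: x=1 → posterior Beta(16/5, 2)
obs 2: x=0 → posterior Beta(16/5, 3)
obs 3: x=1 → posterior Beta(21/5, 3)
obs 4: x=0 → posterior Beta(21/5, 4)
obs 5: x=0 → posterior Beta(21/5, 5)
obs 6: x=1 → posterior Beta(26/5, 5)
obs 7: x=1 → posterior Beta(31/5, 5)
obs 8: x=1 → posterior Beta(36/5, 5)
obs 9: x=1 → posterior Beta(41/5, 5)
obs 10: x=1 → posterior Beta(46/5, 5)
obs 11: x=0 → posterior Beta(46/5, 6)
obs 12: x=1 → posterior Beta(51/5, 6)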